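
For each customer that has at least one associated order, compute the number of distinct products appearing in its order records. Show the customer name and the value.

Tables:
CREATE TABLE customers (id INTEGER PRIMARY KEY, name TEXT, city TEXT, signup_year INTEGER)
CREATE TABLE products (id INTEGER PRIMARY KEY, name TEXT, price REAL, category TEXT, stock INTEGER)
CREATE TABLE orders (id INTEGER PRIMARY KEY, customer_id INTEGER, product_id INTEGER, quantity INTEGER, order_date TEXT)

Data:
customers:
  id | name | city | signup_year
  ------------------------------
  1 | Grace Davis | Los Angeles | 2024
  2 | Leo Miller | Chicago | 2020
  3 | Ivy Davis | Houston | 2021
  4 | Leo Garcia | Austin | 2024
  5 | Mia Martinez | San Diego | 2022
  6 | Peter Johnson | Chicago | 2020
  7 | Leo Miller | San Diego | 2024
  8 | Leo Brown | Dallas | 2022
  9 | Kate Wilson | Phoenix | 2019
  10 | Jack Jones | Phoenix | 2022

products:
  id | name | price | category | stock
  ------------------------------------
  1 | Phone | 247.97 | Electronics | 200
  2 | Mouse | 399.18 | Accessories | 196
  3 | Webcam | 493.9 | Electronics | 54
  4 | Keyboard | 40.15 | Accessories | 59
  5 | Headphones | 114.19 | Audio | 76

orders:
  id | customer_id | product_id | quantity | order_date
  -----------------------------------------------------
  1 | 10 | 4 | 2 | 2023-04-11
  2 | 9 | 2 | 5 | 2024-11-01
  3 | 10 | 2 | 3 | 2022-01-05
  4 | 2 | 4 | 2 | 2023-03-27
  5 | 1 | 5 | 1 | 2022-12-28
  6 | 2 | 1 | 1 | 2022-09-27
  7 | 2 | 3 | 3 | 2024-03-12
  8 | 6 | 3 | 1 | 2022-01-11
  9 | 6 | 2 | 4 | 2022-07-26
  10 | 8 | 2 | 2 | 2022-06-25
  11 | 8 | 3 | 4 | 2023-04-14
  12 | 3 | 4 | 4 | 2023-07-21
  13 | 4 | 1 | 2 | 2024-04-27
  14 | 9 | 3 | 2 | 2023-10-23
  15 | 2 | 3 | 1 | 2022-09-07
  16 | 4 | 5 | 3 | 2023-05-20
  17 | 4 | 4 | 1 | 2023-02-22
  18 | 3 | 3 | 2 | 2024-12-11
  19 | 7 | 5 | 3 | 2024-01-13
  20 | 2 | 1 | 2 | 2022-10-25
SELECT p.name, COUNT(DISTINCT c.product_id) AS distinct_product_count FROM orders c JOIN customers p ON c.customer_id = p.id GROUP BY p.id, p.name

Execution result:
name | distinct_product_count
Grace Davis | 1
Leo Miller | 3
Ivy Davis | 2
Leo Garcia | 3
Peter Johnson | 2
Leo Miller | 1
Leo Brown | 2
Kate Wilson | 2
Jack Jones | 2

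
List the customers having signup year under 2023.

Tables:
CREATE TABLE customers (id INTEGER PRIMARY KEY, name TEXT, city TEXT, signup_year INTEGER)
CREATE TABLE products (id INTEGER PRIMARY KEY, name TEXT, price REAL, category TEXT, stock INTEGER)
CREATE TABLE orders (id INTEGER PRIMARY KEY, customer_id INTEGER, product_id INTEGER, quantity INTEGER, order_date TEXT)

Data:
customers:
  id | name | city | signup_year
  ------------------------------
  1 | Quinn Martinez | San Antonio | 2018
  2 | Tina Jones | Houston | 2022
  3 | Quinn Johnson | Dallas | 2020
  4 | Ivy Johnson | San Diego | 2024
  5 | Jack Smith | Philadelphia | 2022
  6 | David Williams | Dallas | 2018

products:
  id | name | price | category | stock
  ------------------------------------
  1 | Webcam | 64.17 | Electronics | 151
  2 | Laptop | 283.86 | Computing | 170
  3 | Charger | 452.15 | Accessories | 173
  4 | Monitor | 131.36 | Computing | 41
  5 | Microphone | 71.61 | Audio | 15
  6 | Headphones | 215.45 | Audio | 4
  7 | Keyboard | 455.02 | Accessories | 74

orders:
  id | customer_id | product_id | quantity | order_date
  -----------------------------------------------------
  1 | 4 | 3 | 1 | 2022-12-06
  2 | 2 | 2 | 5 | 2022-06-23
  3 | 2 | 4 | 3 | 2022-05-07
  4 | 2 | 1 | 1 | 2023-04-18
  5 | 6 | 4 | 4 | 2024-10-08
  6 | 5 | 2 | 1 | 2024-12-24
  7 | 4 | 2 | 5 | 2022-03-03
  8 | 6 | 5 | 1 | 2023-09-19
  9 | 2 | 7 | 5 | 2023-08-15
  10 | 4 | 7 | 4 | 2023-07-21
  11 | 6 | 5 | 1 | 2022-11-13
SELECT name, signup_year FROM customers WHERE signup_year < 2023

Execution result:
name | signup_year
Quinn Martinez | 2018
Tina Jones | 2022
Quinn Johnson | 2020
Jack Smith | 2022
David Williams | 2018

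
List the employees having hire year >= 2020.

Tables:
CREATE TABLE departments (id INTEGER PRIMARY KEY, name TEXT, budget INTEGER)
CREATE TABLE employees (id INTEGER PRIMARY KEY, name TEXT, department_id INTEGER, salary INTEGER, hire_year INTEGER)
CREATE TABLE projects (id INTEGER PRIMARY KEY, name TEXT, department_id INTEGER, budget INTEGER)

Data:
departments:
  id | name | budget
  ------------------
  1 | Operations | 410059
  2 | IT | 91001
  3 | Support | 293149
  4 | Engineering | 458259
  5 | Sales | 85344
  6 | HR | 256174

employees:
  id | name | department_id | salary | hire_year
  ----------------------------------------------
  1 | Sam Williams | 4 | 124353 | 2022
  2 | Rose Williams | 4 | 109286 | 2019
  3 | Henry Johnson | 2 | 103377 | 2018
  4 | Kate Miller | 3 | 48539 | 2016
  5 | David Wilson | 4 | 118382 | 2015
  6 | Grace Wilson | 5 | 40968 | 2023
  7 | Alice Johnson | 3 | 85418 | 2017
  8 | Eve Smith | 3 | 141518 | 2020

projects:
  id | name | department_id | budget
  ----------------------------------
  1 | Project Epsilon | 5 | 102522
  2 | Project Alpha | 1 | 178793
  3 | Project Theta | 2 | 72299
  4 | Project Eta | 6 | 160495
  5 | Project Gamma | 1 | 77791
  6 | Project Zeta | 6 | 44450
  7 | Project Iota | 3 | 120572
SELECT name, hire_year FROM employees WHERE hire_year >= 2020

Execution result:
name | hire_year
Sam Williams | 2022
Grace Wilson | 2023
Eve Smith | 2020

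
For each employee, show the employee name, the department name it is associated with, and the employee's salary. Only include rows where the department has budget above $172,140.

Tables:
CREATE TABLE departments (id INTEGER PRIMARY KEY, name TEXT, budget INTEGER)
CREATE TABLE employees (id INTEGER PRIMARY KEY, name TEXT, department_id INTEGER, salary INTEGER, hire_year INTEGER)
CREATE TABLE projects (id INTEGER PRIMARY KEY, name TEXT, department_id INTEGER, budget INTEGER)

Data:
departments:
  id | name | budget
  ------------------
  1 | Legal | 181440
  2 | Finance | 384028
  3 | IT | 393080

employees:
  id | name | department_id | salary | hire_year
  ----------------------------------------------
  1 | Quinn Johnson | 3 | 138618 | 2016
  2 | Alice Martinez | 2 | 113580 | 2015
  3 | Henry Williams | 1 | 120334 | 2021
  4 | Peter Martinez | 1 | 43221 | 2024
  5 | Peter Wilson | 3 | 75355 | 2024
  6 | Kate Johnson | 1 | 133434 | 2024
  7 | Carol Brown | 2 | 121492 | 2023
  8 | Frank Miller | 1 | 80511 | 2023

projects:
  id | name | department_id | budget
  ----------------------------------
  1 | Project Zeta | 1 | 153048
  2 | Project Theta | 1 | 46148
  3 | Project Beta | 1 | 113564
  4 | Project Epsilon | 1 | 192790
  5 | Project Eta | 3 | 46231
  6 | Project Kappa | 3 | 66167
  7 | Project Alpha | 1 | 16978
SELECT c.name, p.name AS department, c.salary FROM employees c JOIN departments p ON c.department_id = p.id WHERE p.budget > 172140

Execution result:
name | department | salary
Quinn Johnson | IT | 138618
Alice Martinez | Finance | 113580
Henry Williams | Legal | 120334
Peter Martinez | Legal | 43221
Peter Wilson | IT | 75355
Kate Johnson | Legal | 133434
Carol Brown | Finance | 121492
Frank Miller | Legal | 80511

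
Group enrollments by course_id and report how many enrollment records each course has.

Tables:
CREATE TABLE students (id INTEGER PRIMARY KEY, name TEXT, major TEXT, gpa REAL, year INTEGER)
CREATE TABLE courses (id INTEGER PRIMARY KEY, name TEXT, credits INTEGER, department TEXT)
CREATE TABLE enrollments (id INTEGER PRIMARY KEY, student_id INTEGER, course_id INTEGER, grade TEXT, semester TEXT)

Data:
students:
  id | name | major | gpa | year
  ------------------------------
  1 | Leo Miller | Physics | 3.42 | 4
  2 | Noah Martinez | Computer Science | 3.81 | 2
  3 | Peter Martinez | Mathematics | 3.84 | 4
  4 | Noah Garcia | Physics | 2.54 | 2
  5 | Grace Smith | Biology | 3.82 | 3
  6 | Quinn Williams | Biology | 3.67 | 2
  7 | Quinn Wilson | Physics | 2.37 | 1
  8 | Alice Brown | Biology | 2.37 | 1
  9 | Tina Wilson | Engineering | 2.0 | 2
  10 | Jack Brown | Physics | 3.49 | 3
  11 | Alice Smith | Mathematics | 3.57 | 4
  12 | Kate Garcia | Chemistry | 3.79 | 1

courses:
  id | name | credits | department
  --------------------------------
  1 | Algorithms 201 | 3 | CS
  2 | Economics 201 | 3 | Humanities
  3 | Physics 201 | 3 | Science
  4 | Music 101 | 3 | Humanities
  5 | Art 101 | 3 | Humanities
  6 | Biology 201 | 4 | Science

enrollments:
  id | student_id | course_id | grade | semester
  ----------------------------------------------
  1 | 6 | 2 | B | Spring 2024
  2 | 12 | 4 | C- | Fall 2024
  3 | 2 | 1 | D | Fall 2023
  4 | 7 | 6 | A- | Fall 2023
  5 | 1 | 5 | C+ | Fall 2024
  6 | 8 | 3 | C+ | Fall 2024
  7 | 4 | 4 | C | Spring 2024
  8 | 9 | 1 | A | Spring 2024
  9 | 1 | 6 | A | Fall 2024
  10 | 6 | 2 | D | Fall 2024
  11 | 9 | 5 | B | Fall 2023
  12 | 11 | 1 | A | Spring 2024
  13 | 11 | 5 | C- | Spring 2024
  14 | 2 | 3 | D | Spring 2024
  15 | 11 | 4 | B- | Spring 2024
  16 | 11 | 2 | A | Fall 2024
SELECT course_id, COUNT(*) AS enrollment_count FROM enrollments GROUP BY course_id

Execution result:
course_id | enrollment_count
1 | 3
2 | 3
3 | 2
4 | 3
5 | 3
6 | 2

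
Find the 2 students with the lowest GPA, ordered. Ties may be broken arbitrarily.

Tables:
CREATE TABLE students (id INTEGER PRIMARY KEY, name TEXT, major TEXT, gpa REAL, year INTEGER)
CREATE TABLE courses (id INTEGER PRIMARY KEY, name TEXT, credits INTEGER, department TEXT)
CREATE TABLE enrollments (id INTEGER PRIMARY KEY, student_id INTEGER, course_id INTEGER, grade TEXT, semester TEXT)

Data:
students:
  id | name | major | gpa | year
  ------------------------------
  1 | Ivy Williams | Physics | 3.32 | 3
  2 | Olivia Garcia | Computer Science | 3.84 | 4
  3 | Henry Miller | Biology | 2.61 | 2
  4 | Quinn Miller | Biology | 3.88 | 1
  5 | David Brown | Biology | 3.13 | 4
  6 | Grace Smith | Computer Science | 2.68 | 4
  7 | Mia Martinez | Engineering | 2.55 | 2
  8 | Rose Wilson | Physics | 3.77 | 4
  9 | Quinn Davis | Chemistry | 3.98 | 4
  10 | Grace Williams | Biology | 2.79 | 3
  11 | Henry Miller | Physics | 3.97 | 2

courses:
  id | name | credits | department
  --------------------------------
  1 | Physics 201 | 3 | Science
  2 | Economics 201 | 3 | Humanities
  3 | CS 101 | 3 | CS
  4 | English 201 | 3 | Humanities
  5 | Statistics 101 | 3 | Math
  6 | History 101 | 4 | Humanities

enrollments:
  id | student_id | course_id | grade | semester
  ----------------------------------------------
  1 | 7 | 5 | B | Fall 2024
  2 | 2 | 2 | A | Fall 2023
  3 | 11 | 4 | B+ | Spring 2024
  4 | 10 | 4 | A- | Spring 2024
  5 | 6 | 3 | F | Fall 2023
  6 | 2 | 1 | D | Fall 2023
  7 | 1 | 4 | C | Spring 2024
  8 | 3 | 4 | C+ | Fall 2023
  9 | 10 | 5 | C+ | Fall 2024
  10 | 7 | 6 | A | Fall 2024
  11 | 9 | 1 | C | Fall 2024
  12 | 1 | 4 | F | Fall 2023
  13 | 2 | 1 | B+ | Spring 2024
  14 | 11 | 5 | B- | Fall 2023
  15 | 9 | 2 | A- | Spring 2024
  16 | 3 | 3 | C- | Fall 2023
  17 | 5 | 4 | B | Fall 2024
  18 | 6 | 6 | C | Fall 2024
SELECT name, gpa FROM students ORDER BY gpa ASC LIMIT 2

Execution result:
name | gpa
Mia Martinez | 2.55
Henry Miller | 2.61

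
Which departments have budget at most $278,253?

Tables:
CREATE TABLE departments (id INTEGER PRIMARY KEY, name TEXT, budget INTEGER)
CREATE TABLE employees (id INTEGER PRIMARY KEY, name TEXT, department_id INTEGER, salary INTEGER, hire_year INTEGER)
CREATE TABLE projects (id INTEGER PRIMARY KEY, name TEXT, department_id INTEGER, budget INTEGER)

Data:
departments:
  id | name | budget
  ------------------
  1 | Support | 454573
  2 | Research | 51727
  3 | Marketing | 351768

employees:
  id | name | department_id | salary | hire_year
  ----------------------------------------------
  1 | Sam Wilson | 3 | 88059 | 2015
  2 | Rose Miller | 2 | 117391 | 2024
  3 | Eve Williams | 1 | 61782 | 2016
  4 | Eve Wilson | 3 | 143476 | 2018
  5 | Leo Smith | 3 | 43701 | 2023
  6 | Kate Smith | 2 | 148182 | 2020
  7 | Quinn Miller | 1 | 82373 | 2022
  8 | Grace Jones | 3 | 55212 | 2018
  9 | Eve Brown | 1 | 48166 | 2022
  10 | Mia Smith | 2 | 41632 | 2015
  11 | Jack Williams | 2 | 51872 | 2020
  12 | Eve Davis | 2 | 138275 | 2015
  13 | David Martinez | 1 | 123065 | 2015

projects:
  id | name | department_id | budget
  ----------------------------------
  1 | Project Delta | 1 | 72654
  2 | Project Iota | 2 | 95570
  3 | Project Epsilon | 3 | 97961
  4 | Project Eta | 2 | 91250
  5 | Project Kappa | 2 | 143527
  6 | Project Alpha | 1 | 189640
SELECT name, budget FROM departments WHERE budget <= 278253

Execution result:
name | budget
Research | 51727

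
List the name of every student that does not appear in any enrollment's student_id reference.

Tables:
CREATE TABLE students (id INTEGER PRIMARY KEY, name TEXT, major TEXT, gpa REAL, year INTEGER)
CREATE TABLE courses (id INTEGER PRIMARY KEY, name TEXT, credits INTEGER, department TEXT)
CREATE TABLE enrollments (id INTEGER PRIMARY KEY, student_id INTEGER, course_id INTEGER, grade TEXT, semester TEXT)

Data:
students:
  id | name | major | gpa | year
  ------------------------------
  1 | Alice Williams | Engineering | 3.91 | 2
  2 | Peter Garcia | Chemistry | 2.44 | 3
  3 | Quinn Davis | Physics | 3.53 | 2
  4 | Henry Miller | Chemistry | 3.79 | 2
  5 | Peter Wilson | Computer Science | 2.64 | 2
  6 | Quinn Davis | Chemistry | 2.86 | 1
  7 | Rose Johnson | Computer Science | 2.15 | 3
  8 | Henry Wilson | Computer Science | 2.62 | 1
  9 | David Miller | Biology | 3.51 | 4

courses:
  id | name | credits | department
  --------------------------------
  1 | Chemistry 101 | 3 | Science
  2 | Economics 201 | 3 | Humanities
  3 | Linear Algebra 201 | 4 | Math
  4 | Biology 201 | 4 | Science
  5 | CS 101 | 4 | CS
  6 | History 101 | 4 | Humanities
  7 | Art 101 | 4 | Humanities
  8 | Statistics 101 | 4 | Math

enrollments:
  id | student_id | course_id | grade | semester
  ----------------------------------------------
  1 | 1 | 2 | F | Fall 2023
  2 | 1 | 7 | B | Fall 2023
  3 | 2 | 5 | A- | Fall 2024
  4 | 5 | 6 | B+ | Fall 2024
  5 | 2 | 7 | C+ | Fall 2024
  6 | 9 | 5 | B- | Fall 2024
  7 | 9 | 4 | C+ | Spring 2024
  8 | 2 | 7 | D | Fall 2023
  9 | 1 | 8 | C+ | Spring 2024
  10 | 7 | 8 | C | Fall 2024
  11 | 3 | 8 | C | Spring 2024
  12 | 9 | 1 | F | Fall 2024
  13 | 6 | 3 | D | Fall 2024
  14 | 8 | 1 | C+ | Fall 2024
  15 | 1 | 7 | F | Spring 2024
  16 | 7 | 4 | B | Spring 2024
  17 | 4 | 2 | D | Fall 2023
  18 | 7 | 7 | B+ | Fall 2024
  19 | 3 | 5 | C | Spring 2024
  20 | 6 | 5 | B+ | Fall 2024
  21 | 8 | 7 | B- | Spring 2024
SELECT p.name FROM students p LEFT JOIN enrollments c ON c.student_id = p.id WHERE c.id IS NULL

Execution result:
(no rows)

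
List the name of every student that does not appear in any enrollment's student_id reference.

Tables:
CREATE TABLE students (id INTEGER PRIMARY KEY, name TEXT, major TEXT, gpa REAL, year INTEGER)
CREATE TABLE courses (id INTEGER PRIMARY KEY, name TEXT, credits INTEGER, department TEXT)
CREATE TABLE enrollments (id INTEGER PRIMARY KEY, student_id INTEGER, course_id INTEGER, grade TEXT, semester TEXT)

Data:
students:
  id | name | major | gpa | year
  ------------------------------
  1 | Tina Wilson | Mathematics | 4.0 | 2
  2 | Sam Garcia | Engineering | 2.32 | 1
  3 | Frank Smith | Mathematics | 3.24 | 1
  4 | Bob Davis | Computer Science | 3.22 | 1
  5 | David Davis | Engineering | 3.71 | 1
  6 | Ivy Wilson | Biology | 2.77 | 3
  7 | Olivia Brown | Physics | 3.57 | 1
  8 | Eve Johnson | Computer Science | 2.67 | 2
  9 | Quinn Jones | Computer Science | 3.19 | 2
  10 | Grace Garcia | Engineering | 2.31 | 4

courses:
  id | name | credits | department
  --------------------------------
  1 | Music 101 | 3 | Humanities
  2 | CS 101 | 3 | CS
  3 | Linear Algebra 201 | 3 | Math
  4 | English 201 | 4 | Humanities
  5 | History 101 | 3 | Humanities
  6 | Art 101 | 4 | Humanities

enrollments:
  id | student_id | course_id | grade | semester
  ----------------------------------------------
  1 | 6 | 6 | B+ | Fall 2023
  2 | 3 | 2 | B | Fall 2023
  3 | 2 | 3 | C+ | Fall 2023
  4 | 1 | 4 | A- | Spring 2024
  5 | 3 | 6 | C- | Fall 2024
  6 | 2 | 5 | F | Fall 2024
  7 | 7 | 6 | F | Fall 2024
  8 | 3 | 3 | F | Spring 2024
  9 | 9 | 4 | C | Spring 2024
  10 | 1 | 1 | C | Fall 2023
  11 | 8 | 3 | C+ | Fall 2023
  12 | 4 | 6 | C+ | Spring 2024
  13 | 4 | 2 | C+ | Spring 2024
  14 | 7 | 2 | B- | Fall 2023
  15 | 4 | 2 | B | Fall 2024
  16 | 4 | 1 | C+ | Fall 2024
SELECT p.name FROM students p LEFT JOIN enrollments c ON c.student_id = p.id WHERE c.id IS NULL

Execution result:
name
David Davis
Grace Garcia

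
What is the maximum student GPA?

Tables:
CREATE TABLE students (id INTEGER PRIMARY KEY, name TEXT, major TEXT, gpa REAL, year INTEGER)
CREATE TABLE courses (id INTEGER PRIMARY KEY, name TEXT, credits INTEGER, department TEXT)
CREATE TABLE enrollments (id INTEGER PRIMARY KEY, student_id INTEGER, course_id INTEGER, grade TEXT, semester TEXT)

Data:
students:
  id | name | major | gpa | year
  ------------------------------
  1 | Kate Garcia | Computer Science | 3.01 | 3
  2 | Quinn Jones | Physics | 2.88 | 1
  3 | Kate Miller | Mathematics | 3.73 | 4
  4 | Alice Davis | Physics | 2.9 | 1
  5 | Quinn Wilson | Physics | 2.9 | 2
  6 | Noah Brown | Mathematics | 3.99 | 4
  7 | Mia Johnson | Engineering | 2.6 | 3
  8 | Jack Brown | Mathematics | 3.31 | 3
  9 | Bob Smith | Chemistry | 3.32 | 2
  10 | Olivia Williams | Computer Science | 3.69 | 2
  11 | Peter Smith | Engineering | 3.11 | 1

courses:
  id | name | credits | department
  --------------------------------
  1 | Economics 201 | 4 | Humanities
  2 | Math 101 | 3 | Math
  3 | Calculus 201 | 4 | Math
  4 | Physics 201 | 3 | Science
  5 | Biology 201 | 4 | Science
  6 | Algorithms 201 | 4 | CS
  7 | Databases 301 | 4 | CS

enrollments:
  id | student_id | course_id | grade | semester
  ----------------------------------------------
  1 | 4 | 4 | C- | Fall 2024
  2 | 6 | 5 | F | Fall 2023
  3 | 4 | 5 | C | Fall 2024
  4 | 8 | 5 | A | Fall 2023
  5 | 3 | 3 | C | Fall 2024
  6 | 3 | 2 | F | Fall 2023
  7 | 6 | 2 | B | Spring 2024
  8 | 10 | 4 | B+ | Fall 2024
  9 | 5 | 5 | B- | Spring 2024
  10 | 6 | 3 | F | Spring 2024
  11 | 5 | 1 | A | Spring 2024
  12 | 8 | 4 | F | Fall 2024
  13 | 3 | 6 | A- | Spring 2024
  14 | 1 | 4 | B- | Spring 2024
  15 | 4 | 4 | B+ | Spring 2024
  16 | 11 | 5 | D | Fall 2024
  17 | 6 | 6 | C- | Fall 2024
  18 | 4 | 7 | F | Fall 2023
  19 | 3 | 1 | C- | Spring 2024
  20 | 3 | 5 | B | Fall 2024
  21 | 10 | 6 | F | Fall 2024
SELECT MAX(gpa) FROM students

Execution result:
3.99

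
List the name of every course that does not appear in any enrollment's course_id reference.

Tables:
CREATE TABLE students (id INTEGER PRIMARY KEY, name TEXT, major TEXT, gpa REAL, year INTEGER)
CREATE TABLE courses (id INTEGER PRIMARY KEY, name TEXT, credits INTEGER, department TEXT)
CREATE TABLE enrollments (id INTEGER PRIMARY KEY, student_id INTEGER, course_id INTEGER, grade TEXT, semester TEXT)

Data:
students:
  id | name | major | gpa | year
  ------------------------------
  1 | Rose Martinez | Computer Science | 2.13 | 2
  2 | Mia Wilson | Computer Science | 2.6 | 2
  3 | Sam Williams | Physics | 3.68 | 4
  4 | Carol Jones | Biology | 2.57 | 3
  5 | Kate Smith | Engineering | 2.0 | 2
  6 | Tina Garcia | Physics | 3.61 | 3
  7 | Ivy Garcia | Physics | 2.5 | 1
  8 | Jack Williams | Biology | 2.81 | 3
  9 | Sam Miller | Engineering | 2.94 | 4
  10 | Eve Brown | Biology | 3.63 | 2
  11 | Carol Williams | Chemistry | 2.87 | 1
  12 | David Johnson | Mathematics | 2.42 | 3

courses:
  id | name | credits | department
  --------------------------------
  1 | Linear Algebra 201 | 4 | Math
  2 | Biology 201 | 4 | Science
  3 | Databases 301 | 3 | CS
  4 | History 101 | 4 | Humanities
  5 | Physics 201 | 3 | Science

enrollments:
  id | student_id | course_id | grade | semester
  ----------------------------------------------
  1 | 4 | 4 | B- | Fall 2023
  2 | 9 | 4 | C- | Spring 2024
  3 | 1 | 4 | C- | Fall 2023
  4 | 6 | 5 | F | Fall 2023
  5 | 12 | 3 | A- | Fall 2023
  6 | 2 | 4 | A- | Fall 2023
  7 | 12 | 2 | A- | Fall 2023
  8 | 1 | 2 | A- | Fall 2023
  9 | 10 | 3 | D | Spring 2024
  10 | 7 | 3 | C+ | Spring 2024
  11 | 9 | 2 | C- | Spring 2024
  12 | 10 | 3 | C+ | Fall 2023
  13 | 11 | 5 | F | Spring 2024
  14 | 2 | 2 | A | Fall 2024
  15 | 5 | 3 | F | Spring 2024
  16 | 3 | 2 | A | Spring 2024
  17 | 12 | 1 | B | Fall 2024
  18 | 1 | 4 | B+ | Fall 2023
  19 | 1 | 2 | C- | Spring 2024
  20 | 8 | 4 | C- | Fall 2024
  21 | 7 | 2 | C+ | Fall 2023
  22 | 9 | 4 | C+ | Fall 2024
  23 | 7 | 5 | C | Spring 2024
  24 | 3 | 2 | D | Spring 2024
SELECT p.name FROM courses p LEFT JOIN enrollments c ON c.course_id = p.id WHERE c.id IS NULL

Execution result:
(no rows)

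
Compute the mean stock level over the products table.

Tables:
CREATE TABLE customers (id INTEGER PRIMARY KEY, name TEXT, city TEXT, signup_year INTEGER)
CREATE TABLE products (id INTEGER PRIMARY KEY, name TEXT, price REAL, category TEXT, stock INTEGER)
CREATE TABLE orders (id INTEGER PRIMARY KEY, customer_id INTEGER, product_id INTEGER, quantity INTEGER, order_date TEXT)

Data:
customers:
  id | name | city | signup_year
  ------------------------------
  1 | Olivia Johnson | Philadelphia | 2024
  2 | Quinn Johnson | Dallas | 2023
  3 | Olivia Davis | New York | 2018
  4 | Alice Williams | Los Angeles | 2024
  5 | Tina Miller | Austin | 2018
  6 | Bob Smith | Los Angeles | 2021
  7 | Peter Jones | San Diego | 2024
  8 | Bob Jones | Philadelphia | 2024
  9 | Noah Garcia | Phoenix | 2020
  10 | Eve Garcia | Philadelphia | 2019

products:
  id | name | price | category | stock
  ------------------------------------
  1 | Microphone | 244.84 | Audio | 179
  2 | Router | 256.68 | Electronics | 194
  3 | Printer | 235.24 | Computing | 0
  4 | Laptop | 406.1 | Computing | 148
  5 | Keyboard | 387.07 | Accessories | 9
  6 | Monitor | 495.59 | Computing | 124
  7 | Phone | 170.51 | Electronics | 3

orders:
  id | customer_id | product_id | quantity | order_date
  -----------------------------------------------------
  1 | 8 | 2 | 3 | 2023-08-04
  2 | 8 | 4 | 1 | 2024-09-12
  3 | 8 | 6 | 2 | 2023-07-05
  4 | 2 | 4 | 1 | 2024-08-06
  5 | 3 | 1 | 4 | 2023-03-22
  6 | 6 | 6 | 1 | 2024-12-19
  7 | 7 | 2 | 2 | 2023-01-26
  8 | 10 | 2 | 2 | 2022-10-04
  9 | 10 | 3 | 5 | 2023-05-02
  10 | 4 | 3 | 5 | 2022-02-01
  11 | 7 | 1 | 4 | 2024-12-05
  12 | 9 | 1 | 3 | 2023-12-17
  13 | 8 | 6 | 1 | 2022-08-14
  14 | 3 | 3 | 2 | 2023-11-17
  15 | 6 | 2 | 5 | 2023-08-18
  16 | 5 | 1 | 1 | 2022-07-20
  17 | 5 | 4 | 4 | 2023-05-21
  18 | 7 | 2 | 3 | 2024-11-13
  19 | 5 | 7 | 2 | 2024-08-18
SELECT AVG(stock) FROM products

Execution result:
93.86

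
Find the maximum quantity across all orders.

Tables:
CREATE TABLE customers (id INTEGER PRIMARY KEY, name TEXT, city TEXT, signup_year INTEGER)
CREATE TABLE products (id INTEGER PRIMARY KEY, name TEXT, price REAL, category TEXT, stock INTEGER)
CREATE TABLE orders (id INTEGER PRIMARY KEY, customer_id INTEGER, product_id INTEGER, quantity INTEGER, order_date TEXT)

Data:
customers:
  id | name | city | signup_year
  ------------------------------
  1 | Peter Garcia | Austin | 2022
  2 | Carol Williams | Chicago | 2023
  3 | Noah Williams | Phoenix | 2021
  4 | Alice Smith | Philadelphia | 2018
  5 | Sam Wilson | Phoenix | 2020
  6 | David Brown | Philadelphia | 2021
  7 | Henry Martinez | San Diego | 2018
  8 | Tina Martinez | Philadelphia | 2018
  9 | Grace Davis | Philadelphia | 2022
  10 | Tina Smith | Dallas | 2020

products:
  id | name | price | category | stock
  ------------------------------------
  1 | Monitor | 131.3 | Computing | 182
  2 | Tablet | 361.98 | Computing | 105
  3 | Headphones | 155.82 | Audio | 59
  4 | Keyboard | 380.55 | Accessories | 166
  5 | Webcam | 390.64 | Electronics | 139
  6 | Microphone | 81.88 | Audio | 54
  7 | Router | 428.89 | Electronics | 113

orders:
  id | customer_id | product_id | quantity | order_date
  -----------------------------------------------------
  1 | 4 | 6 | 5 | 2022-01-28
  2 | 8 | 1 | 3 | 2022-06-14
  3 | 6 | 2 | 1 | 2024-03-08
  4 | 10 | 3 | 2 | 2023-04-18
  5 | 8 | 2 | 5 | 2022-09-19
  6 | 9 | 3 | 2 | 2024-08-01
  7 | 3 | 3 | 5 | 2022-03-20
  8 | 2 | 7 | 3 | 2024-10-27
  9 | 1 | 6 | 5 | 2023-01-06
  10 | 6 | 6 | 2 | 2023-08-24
SELECT MAX(quantity) FROM orders

Execution result:
5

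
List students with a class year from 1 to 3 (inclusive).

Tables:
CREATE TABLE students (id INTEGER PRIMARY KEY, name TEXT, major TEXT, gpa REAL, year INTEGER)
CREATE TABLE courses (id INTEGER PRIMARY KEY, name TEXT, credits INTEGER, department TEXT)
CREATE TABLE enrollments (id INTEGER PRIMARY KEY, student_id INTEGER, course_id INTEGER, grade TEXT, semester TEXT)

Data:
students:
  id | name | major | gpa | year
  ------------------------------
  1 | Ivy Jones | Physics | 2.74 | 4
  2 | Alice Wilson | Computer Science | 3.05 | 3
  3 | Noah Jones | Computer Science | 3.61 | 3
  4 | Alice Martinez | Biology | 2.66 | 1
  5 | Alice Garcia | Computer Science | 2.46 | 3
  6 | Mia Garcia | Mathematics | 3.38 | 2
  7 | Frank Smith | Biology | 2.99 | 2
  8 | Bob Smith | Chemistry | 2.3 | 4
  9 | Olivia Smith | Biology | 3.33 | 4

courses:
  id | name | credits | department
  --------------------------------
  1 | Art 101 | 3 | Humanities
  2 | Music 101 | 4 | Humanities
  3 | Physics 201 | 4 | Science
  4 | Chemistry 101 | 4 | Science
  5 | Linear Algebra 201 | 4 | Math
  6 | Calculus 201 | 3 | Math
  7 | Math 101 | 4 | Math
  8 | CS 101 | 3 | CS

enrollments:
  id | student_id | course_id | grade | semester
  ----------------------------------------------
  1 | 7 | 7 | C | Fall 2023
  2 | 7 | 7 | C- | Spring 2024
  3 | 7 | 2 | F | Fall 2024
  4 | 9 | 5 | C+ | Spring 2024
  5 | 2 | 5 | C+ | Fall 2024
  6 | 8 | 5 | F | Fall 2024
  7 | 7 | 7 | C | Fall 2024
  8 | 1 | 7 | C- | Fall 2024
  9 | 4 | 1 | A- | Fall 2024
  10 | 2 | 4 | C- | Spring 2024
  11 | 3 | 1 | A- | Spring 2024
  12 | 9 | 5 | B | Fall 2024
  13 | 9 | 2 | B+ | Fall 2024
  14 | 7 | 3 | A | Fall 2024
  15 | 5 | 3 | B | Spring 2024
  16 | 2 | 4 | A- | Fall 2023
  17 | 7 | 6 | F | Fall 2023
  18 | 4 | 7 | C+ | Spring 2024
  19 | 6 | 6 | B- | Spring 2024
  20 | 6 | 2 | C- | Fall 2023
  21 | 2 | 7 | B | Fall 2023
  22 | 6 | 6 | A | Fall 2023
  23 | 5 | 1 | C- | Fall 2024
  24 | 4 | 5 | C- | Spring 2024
SELECT name, year FROM students WHERE year BETWEEN 1 AND 3

Execution result:
name | year
Alice Wilson | 3
Noah Jones | 3
Alice Martinez | 1
Alice Garcia | 3
Mia Garcia | 2
Frank Smith | 2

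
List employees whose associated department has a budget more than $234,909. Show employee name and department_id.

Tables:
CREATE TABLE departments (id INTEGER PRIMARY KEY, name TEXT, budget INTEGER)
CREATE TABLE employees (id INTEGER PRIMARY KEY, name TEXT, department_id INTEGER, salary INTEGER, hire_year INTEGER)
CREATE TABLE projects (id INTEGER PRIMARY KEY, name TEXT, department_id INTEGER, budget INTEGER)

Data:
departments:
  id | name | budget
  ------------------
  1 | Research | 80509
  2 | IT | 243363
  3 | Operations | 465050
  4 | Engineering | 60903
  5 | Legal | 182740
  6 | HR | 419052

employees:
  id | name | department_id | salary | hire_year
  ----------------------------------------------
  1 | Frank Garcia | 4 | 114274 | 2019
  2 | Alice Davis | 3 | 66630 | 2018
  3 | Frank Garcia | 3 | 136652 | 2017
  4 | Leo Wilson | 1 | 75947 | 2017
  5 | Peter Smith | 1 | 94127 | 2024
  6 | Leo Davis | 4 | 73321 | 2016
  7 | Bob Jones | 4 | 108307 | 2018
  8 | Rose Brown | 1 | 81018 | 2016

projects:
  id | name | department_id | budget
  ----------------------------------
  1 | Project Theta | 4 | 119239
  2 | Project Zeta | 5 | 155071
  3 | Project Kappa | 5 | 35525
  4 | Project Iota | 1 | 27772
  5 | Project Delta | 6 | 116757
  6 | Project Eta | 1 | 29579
SELECT name, department_id FROM employees WHERE department_id IN (SELECT id FROM departments WHERE budget > 234909)

Execution result:
name | department_id
Alice Davis | 3
Frank Garcia | 3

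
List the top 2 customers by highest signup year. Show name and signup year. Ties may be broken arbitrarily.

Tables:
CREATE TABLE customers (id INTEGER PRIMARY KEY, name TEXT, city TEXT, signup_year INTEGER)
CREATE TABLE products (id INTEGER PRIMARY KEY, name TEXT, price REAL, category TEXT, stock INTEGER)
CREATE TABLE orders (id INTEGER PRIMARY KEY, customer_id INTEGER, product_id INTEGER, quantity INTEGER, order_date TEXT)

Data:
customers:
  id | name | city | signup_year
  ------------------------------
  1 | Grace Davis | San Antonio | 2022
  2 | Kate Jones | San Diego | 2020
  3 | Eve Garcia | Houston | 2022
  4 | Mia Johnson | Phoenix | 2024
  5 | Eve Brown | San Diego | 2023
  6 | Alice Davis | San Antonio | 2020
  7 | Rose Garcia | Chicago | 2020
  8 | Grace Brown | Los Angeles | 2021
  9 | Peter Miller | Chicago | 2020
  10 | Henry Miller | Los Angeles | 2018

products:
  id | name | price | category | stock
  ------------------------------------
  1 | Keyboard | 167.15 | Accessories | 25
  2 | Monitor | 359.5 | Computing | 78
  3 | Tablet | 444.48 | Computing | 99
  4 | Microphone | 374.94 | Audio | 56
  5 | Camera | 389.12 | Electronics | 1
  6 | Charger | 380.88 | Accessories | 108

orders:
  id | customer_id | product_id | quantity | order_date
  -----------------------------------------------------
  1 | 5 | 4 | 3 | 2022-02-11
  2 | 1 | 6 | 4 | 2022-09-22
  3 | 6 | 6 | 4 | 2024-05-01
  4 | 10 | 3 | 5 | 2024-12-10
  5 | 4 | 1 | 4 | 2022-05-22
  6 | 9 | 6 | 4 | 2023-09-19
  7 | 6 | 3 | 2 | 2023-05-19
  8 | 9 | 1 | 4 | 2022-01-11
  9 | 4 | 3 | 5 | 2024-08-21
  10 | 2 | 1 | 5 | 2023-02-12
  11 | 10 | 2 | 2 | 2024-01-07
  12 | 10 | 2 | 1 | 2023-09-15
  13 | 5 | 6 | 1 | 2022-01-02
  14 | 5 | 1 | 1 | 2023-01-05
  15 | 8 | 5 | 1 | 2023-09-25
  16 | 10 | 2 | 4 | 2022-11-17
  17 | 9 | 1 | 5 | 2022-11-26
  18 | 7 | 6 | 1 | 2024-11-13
SELECT name, signup_year FROM customers ORDER BY signup_year DESC LIMIT 2

Execution result:
name | signup_year
Mia Johnson | 2024
Eve Brown | 2023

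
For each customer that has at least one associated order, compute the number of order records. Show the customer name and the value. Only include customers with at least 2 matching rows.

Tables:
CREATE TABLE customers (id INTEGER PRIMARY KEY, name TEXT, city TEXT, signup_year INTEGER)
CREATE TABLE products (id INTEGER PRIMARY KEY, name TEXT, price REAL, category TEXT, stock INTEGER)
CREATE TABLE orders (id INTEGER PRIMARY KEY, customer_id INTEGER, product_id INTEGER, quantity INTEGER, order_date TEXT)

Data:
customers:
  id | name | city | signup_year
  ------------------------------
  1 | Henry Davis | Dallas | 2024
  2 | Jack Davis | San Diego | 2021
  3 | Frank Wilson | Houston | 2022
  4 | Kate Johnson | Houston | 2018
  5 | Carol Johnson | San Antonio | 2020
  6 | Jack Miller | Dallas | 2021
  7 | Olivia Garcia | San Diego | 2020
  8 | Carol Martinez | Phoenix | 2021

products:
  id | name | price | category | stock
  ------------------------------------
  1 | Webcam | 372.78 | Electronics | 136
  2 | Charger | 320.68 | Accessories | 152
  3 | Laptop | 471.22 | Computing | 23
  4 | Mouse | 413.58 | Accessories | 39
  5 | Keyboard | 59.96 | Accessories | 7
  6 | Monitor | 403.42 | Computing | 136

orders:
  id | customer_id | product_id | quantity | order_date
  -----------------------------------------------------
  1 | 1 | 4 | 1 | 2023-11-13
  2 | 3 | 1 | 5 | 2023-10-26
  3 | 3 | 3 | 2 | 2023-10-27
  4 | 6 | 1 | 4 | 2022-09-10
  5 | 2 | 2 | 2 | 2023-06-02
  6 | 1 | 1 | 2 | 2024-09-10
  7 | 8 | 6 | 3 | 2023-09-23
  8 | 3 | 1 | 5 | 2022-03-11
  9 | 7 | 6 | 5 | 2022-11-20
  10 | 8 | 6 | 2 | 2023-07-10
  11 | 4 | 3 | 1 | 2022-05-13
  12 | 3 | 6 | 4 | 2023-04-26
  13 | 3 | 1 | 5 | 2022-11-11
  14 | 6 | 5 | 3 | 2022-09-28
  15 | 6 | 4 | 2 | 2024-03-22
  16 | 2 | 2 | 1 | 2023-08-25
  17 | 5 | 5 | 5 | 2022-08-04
SELECT p.name, COUNT(*) AS n FROM orders c JOIN customers p ON c.customer_id = p.id GROUP BY p.id, p.name HAVING COUNT(*) >= 2

Execution result:
name | n
Henry Davis | 2
Jack Davis | 2
Frank Wilson | 5
Jack Miller | 3
Carol Martinez | 2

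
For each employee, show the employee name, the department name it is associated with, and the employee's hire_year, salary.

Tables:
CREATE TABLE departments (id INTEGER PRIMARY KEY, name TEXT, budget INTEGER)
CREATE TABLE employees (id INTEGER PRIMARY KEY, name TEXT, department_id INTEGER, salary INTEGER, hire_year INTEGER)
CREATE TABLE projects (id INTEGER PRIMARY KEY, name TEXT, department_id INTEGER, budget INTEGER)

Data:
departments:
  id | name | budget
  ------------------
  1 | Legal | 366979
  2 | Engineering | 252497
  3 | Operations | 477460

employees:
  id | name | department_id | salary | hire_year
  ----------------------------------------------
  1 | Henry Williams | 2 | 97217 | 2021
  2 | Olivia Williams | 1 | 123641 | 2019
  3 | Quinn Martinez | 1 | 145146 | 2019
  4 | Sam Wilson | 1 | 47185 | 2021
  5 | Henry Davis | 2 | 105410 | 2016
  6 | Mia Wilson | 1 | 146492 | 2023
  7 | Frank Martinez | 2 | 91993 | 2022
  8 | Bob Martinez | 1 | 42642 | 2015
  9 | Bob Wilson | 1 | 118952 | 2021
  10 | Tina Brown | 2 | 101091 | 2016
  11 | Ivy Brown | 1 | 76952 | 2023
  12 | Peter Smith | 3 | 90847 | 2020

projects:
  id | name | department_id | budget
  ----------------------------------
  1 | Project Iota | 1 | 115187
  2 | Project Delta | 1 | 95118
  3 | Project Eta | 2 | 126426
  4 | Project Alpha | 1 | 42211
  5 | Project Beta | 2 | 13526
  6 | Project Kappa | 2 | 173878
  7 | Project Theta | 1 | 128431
SELECT c.name, p.name AS department, c.hire_year, c.salary FROM employees c JOIN departments p ON c.department_id = p.id

Execution result:
name | department | hire_year | salary
Henry Williams | Engineering | 2021 | 97217
Olivia Williams | Legal | 2019 | 123641
Quinn Martinez | Legal | 2019 | 145146
Sam Wilson | Legal | 2021 | 47185
Henry Davis | Engineering | 2016 | 105410
Mia Wilson | Legal | 2023 | 146492
Frank Martinez | Engineering | 2022 | 91993
Bob Martinez | Legal | 2015 | 42642
Bob Wilson | Legal | 2021 | 118952
Tina Brown | Engineering | 2016 | 101091
Ivy Brown | Legal | 2023 | 76952
Peter Smith | Operations | 2020 | 90847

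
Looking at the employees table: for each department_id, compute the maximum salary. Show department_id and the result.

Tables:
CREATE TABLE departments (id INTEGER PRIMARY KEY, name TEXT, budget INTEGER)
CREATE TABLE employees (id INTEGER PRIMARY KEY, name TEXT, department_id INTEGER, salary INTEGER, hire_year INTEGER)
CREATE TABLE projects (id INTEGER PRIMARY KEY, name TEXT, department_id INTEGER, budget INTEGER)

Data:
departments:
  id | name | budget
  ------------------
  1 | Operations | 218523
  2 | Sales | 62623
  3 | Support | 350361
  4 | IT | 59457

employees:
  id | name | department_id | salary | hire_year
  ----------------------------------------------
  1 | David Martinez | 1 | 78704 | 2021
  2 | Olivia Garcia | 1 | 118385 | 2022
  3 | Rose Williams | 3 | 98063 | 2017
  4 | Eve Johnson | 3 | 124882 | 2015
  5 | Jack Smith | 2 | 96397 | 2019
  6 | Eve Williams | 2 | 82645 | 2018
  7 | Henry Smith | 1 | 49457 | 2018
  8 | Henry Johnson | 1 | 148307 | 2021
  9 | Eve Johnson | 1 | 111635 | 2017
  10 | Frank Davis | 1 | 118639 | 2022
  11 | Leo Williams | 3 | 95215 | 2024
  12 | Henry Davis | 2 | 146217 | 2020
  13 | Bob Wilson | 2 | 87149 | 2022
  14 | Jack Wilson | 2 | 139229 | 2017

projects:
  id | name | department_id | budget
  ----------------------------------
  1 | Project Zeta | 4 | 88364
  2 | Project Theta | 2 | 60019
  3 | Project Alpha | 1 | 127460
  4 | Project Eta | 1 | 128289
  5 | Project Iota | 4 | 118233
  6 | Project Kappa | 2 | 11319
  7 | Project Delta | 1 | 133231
SELECT department_id, MAX(salary) AS max_salary FROM employees GROUP BY department_id

Execution result:
department_id | max_salary
1 | 148307
2 | 146217
3 | 124882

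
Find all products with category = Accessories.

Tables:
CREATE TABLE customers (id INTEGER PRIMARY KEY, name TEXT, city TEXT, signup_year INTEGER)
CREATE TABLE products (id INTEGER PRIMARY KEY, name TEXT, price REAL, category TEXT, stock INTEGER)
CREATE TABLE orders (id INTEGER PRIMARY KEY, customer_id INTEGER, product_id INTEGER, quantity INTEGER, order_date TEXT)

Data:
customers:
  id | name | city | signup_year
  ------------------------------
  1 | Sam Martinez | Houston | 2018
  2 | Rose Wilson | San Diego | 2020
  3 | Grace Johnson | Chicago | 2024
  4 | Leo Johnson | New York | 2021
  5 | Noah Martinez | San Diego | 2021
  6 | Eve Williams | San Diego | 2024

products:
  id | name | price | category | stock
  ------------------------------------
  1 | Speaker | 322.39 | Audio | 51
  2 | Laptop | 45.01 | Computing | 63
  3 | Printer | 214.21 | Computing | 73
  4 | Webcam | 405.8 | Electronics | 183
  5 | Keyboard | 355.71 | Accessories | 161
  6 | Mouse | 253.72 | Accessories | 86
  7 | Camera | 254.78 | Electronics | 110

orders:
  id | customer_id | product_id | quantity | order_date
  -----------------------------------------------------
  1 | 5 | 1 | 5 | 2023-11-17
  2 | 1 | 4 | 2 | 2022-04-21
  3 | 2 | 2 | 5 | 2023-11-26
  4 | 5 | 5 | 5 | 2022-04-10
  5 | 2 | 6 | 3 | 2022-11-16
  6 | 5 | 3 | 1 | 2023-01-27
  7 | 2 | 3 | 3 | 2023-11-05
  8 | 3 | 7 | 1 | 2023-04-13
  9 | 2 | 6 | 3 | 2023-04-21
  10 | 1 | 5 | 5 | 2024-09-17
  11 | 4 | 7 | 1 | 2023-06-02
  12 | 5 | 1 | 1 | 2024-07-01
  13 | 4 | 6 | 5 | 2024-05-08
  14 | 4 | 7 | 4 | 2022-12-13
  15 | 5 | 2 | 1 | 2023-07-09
SELECT name, category FROM products WHERE category = 'Accessories'

Execution result:
name | category
Keyboard | Accessories
Mouse | Accessories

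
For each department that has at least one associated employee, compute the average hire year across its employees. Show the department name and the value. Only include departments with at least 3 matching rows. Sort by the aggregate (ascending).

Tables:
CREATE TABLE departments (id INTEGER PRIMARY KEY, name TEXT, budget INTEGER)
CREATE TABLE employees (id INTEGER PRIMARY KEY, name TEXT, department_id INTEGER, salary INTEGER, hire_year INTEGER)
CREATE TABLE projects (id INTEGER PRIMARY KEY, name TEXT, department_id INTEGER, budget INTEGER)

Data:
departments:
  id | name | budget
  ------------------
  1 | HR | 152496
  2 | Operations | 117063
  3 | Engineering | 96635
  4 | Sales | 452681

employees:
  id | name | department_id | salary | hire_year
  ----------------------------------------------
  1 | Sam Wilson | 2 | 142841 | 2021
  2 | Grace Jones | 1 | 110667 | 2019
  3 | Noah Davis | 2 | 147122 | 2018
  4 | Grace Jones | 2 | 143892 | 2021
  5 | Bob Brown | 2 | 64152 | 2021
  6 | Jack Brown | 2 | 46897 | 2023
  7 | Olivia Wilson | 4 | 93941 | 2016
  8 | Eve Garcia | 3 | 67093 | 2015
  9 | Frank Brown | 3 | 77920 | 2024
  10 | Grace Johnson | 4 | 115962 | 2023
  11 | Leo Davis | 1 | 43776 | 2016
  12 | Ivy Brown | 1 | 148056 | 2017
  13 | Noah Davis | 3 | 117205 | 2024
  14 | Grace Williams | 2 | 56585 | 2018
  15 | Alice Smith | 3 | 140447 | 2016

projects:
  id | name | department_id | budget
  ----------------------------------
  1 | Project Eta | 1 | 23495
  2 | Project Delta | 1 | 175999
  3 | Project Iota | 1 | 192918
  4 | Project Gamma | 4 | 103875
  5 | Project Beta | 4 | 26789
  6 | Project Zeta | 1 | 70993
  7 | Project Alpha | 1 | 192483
SELECT p.name, AVG(c.hire_year) AS avg_hire_year FROM employees c JOIN departments p ON c.department_id = p.id GROUP BY p.id, p.name HAVING COUNT(*) >= 3 ORDER BY avg_hire_year ASC

Execution result:
name | avg_hire_year
HR | 2017.33
Engineering | 2019.75
Operations | 2020.33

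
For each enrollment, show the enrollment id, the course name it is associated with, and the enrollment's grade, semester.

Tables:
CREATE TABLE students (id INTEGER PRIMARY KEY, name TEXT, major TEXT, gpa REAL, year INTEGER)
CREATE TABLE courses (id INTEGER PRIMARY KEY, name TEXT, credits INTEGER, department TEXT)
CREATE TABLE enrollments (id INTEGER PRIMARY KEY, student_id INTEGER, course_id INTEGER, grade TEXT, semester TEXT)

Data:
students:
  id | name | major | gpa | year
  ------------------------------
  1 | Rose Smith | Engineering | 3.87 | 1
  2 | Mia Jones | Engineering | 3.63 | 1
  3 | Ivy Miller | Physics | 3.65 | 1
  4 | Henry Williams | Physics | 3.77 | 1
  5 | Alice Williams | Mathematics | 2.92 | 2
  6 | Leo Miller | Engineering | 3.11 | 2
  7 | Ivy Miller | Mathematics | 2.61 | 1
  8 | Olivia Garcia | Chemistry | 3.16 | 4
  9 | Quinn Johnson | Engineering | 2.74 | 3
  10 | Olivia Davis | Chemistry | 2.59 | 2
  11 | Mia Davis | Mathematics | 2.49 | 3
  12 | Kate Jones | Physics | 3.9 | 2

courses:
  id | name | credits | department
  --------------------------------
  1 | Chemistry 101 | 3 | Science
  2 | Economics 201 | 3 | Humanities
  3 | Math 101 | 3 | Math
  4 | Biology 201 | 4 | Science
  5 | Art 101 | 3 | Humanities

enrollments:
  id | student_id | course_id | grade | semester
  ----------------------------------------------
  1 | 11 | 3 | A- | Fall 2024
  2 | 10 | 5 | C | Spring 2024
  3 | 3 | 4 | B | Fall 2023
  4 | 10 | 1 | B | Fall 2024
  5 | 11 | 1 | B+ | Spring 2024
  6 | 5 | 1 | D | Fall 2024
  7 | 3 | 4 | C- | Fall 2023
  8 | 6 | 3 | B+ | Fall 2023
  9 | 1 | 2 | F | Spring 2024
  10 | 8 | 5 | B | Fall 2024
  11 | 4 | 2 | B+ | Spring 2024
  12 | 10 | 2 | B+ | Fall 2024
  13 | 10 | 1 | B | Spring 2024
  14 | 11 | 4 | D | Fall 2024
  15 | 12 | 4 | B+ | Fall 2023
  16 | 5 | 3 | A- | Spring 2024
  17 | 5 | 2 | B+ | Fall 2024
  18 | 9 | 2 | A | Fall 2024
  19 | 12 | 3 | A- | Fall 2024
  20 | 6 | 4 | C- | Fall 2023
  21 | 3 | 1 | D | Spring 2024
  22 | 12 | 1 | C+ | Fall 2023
SELECT c.id, p.name AS course, c.grade, c.semester FROM enrollments c JOIN courses p ON c.course_id = p.id

Execution result:
id | course | grade | semester
1 | Math 101 | A- | Fall 2024
2 | Art 101 | C | Spring 2024
3 | Biology 201 | B | Fall 2023
4 | Chemistry 101 | B | Fall 2024
5 | Chemistry 101 | B+ | Spring 2024
6 | Chemistry 101 | D | Fall 2024
7 | Biology 201 | C- | Fall 2023
8 | Math 101 | B+ | Fall 2023
9 | Economics 201 | F | Spring 2024
10 | Art 101 | B | Fall 2024
11 | Economics 201 | B+ | Spring 2024
12 | Economics 201 | B+ | Fall 2024
13 | Chemistry 101 | B | Spring 2024
14 | Biology 201 | D | Fall 2024
15 | Biology 201 | B+ | Fall 2023
16 | Math 101 | A- | Spring 2024
17 | Economics 201 | B+ | Fall 2024
18 | Economics 201 | A | Fall 2024
19 | Math 101 | A- | Fall 2024
20 | Biology 201 | C- | Fall 2023
21 | Chemistry 101 | D | Spring 2024
22 | Chemistry 101 | C+ | Fall 2023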